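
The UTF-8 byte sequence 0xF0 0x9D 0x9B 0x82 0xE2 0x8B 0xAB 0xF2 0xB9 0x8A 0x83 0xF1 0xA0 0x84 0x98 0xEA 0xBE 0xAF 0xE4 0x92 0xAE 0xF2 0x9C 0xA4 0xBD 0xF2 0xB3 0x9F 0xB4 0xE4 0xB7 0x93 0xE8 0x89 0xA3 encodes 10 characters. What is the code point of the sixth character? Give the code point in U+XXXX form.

U+44AE

Offset 0: leading byte 0xF0 = 11110000 → 4-byte char #1 = F0 9D 9B 82.
Offset 4: leading byte 0xE2 = 11100010 → 3-byte char #2 = E2 8B AB.
Offset 7: leading byte 0xF2 = 11110010 → 4-byte char #3 = F2 B9 8A 83.
Offset 11: leading byte 0xF1 = 11110001 → 4-byte char #4 = F1 A0 84 98.
Offset 15: leading byte 0xEA = 11101010 → 3-byte char #5 = EA BE AF.
Offset 18: leading byte 0xE4 = 11100100 → 3-byte char #6 = E4 92 AE.
Leading byte 0xE4 = 11100100 matches 1110xxxx → 3-byte sequence.
Byte 1: 0xE4 = 11100100, payload 0100 (4 bits).
Byte 2: 0x92 = 10010010 (10xxxxxx ✓), payload 010010.
Byte 3: 0xAE = 10101110 (10xxxxxx ✓), payload 101110.
Concatenate: 0100010010101110 = 0x44AE (16 bits → U+44AE).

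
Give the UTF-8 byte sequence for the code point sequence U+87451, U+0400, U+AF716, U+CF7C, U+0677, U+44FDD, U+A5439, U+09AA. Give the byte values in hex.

F2 87 91 91 D0 80 F2 AF 9C 96 EC BD BC D9 B7 F1 84 BF 9D F2 A5 90 B9 E0 A6 AA

U+87451: 4-byte form → F2 87 91 91.
U+0400: 2-byte form → D0 80.
U+AF716: 4-byte form → F2 AF 9C 96.
U+CF7C: 3-byte form → EC BD BC.
U+0677: 2-byte form → D9 B7.
U+44FDD: 4-byte form → F1 84 BF 9D.
U+A5439: 4-byte form → F2 A5 90 B9.
U+09AA: 3-byte form → E0 A6 AA.
Concatenated (26 bytes): F2 87 91 91 D0 80 F2 AF 9C 96 EC BD BC D9 B7 F1 84 BF 9D F2 A5 90 B9 E0 A6 AA.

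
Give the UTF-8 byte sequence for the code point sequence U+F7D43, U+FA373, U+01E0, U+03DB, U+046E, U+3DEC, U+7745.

U+F7D43: 4-byte form → F3 B7 B5 83.
U+FA373: 4-byte form → F3 BA 8D B3.
U+01E0: 2-byte form → C7 A0.
U+03DB: 2-byte form → CF 9B.
U+046E: 2-byte form → D1 AE.
U+3DEC: 3-byte form → E3 B7 AC.
U+7745: 3-byte form → E7 9D 85.
Concatenated (20 bytes): F3 B7 B5 83 F3 BA 8D B3 C7 A0 CF 9B D1 AE E3 B7 AC E7 9D 85.

F3 B7 B5 83 F3 BA 8D B3 C7 A0 CF 9B D1 AE E3 B7 AC E7 9D 85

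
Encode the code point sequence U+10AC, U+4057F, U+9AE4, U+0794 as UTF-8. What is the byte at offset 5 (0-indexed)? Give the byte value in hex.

U+10AC → 3-byte form E1 82 AC at offsets 0–2.
U+4057F → 4-byte form F1 80 95 BF at offsets 3–6.
Offset 5 falls in char 2's range; it's byte 3 of F1 80 95 BF = 0x95.

0x95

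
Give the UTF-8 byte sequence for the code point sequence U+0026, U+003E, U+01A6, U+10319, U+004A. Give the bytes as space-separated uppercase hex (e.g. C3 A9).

U+0026: 1-byte form → 26.
U+003E: 1-byte form → 3E.
U+01A6: 2-byte form → C6 A6.
U+10319: 4-byte form → F0 90 8C 99.
U+004A: 1-byte form → 4A.
Concatenated (9 bytes): 26 3E C6 A6 F0 90 8C 99 4A.

26 3E C6 A6 F0 90 8C 99 4A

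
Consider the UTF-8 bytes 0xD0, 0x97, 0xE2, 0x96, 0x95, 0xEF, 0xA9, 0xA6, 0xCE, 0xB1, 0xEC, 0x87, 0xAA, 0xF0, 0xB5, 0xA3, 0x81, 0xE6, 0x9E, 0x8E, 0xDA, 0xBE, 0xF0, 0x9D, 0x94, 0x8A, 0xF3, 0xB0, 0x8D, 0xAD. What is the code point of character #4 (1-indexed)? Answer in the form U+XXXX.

U+03B1

Offset 0: leading byte 0xD0 = 11010000 → 2-byte char #1 = D0 97.
Offset 2: leading byte 0xE2 = 11100010 → 3-byte char #2 = E2 96 95.
Offset 5: leading byte 0xEF = 11101111 → 3-byte char #3 = EF A9 A6.
Offset 8: leading byte 0xCE = 11001110 → 2-byte char #4 = CE B1.
Leading byte 0xCE = 11001110 matches 110xxxxx → 2-byte sequence.
Byte 1: 0xCE = 11001110, payload 01110 (5 bits).
Byte 2: 0xB1 = 10110001 (10xxxxxx ✓), payload 110001.
Concatenate: 01110110001 = 0x3B1 (11 bits → U+03B1).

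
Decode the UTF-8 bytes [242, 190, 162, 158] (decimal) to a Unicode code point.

Leading byte 0xF2 = 11110010 matches 11110xxx → 4-byte sequence.
Byte 1: 0xF2 = 11110010, payload 010 (3 bits).
Byte 2: 0xBE = 10111110 (10xxxxxx ✓), payload 111110.
Byte 3: 0xA2 = 10100010 (10xxxxxx ✓), payload 100010.
Byte 4: 0x9E = 10011110 (10xxxxxx ✓), payload 011110.
Concatenate: 010111110100010011110 = 0xBE89E (21 bits → U+BE89E).

U+BE89E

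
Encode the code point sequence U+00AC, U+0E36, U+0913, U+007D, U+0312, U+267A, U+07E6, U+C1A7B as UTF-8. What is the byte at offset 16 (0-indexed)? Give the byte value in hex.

U+00AC → 2-byte form C2 AC at offsets 0–1.
U+0E36 → 3-byte form E0 B8 B6 at offsets 2–4.
U+0913 → 3-byte form E0 A4 93 at offsets 5–7.
U+007D → 1-byte form 7D at offsets 8–8.
U+0312 → 2-byte form CC 92 at offsets 9–10.
U+267A → 3-byte form E2 99 BA at offsets 11–13.
U+07E6 → 2-byte form DF A6 at offsets 14–15.
U+C1A7B → 4-byte form F3 81 A9 BB at offsets 16–19.
Offset 16 falls in char 8's range; it's byte 1 of F3 81 A9 BB = 0xF3.

0xF3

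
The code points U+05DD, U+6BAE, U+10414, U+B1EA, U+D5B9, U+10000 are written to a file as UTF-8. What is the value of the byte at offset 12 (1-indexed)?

0xAA

1-indexed offset 12 is 0-indexed offset 11.
U+05DD → 2-byte form D7 9D at offsets 0–1.
U+6BAE → 3-byte form E6 AE AE at offsets 2–4.
U+10414 → 4-byte form F0 90 90 94 at offsets 5–8.
U+B1EA → 3-byte form EB 87 AA at offsets 9–11.
Offset 11 falls in char 4's range; it's byte 3 of EB 87 AA = 0xAA.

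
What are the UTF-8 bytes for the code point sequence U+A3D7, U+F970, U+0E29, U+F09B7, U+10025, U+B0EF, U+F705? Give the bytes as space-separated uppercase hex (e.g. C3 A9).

U+A3D7: 3-byte form → EA 8F 97.
U+F970: 3-byte form → EF A5 B0.
U+0E29: 3-byte form → E0 B8 A9.
U+F09B7: 4-byte form → F3 B0 A6 B7.
U+10025: 4-byte form → F0 90 80 A5.
U+B0EF: 3-byte form → EB 83 AF.
U+F705: 3-byte form → EF 9C 85.
Concatenated (23 bytes): EA 8F 97 EF A5 B0 E0 B8 A9 F3 B0 A6 B7 F0 90 80 A5 EB 83 AF EF 9C 85.

EA 8F 97 EF A5 B0 E0 B8 A9 F3 B0 A6 B7 F0 90 80 A5 EB 83 AF EF 9C 85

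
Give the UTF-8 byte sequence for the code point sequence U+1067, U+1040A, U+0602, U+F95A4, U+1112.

U+1067: 3-byte form → E1 81 A7.
U+1040A: 4-byte form → F0 90 90 8A.
U+0602: 2-byte form → D8 82.
U+F95A4: 4-byte form → F3 B9 96 A4.
U+1112: 3-byte form → E1 84 92.
Concatenated (16 bytes): E1 81 A7 F0 90 90 8A D8 82 F3 B9 96 A4 E1 84 92.

E1 81 A7 F0 90 90 8A D8 82 F3 B9 96 A4 E1 84 92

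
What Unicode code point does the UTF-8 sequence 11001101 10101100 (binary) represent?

Leading byte 0xCD = 11001101 matches 110xxxxx → 2-byte sequence.
Byte 1: 0xCD = 11001101, payload 01101 (5 bits).
Byte 2: 0xAC = 10101100 (10xxxxxx ✓), payload 101100.
Concatenate: 01101101100 = 0x36C (11 bits → U+036C).

U+036C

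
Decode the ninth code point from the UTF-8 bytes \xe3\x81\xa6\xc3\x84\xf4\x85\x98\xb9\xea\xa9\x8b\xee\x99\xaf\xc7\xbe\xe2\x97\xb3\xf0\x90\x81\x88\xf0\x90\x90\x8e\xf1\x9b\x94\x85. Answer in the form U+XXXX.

U+1040E

Offset 0: leading byte 0xE3 = 11100011 → 3-byte char #1 = E3 81 A6.
Offset 3: leading byte 0xC3 = 11000011 → 2-byte char #2 = C3 84.
Offset 5: leading byte 0xF4 = 11110100 → 4-byte char #3 = F4 85 98 B9.
Offset 9: leading byte 0xEA = 11101010 → 3-byte char #4 = EA A9 8B.
Offset 12: leading byte 0xEE = 11101110 → 3-byte char #5 = EE 99 AF.
Offset 15: leading byte 0xC7 = 11000111 → 2-byte char #6 = C7 BE.
Offset 17: leading byte 0xE2 = 11100010 → 3-byte char #7 = E2 97 B3.
Offset 20: leading byte 0xF0 = 11110000 → 4-byte char #8 = F0 90 81 88.
Offset 24: leading byte 0xF0 = 11110000 → 4-byte char #9 = F0 90 90 8E.
Leading byte 0xF0 = 11110000 matches 11110xxx → 4-byte sequence.
Byte 1: 0xF0 = 11110000, payload 000 (3 bits).
Byte 2: 0x90 = 10010000 (10xxxxxx ✓), payload 010000.
Byte 3: 0x90 = 10010000 (10xxxxxx ✓), payload 010000.
Byte 4: 0x8E = 10001110 (10xxxxxx ✓), payload 001110.
Concatenate: 000010000010000001110 = 0x1040E (21 bits → U+1040E).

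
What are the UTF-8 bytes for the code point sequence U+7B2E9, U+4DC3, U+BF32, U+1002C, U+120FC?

U+7B2E9: 4-byte form → F1 BB 8B A9.
U+4DC3: 3-byte form → E4 B7 83.
U+BF32: 3-byte form → EB BC B2.
U+1002C: 4-byte form → F0 90 80 AC.
U+120FC: 4-byte form → F0 92 83 BC.
Concatenated (18 bytes): F1 BB 8B A9 E4 B7 83 EB BC B2 F0 90 80 AC F0 92 83 BC.

F1 BB 8B A9 E4 B7 83 EB BC B2 F0 90 80 AC F0 92 83 BC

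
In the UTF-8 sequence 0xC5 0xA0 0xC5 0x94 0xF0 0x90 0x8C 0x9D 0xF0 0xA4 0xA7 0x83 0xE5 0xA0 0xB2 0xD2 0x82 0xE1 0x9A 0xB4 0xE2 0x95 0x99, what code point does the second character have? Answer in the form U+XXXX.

Offset 0: leading byte 0xC5 = 11000101 → 2-byte char #1 = C5 A0.
Offset 2: leading byte 0xC5 = 11000101 → 2-byte char #2 = C5 94.
Leading byte 0xC5 = 11000101 matches 110xxxxx → 2-byte sequence.
Byte 1: 0xC5 = 11000101, payload 00101 (5 bits).
Byte 2: 0x94 = 10010100 (10xxxxxx ✓), payload 010100.
Concatenate: 00101010100 = 0x154 (11 bits → U+0154).

U+0154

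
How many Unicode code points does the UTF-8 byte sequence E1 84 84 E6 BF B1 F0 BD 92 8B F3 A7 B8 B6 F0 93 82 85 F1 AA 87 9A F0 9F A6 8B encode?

Byte at offset 0: 0xE1 = 11100001 → 3-byte char (#1). Advance 3.
Byte at offset 3: 0xE6 = 11100110 → 3-byte char (#2). Advance 3.
Byte at offset 6: 0xF0 = 11110000 → 4-byte char (#3). Advance 4.
Byte at offset 10: 0xF3 = 11110011 → 4-byte char (#4). Advance 4.
Byte at offset 14: 0xF0 = 11110000 → 4-byte char (#5). Advance 4.
Byte at offset 18: 0xF1 = 11110001 → 4-byte char (#6). Advance 4.
Byte at offset 22: 0xF0 = 11110000 → 4-byte char (#7). Advance 4.
Reached end at offset 26 after 7 code points.

7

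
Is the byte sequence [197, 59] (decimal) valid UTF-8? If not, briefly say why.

Leading byte 0xC5 = 11000101 → 2-byte form.
Byte 2 is 0x3B = 00111011, which is not 10xxxxxx — expected a continuation byte.

invalid (non-continuation byte where continuation expected)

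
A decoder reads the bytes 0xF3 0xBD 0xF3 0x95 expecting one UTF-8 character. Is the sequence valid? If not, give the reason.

invalid (non-continuation byte where continuation expected)

Leading byte 0xF3 = 11110011 → 4-byte form.
Byte 3 is 0xF3 = 11110011, which is not 10xxxxxx — expected a continuation byte.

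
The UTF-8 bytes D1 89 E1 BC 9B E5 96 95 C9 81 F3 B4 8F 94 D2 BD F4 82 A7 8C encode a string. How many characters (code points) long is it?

Byte at offset 0: 0xD1 = 11010001 → 2-byte char (#1). Advance 2.
Byte at offset 2: 0xE1 = 11100001 → 3-byte char (#2). Advance 3.
Byte at offset 5: 0xE5 = 11100101 → 3-byte char (#3). Advance 3.
Byte at offset 8: 0xC9 = 11001001 → 2-byte char (#4). Advance 2.
Byte at offset 10: 0xF3 = 11110011 → 4-byte char (#5). Advance 4.
Byte at offset 14: 0xD2 = 11010010 → 2-byte char (#6). Advance 2.
Byte at offset 16: 0xF4 = 11110100 → 4-byte char (#7). Advance 4.
Reached end at offset 20 after 7 code points.

7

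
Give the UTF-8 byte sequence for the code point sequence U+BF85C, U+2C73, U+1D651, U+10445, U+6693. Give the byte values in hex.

F2 BF A1 9C E2 B1 B3 F0 9D 99 91 F0 90 91 85 E6 9A 93

U+BF85C: 4-byte form → F2 BF A1 9C.
U+2C73: 3-byte form → E2 B1 B3.
U+1D651: 4-byte form → F0 9D 99 91.
U+10445: 4-byte form → F0 90 91 85.
U+6693: 3-byte form → E6 9A 93.
Concatenated (18 bytes): F2 BF A1 9C E2 B1 B3 F0 9D 99 91 F0 90 91 85 E6 9A 93.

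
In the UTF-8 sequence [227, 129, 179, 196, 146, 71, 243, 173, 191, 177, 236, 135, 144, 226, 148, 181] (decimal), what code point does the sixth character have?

Offset 0: leading byte 0xE3 = 11100011 → 3-byte char #1 = E3 81 B3.
Offset 3: leading byte 0xC4 = 11000100 → 2-byte char #2 = C4 92.
Offset 5: leading byte 0x47 = 01000111 → 1-byte char #3 = 47.
Offset 6: leading byte 0xF3 = 11110011 → 4-byte char #4 = F3 AD BF B1.
Offset 10: leading byte 0xEC = 11101100 → 3-byte char #5 = EC 87 90.
Offset 13: leading byte 0xE2 = 11100010 → 3-byte char #6 = E2 94 B5.
Leading byte 0xE2 = 11100010 matches 1110xxxx → 3-byte sequence.
Byte 1: 0xE2 = 11100010, payload 0010 (4 bits).
Byte 2: 0x94 = 10010100 (10xxxxxx ✓), payload 010100.
Byte 3: 0xB5 = 10110101 (10xxxxxx ✓), payload 110101.
Concatenate: 0010010100110101 = 0x2535 (16 bits → U+2535).

U+2535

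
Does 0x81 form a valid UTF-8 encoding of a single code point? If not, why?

invalid (continuation byte with no leading byte)

Byte 0x81 = 10000001 has the form 10xxxxxx — a continuation byte — but there is no preceding leading byte.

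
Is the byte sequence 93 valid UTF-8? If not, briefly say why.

invalid (continuation byte with no leading byte)

Byte 0x93 = 10010011 has the form 10xxxxxx — a continuation byte — but there is no preceding leading byte.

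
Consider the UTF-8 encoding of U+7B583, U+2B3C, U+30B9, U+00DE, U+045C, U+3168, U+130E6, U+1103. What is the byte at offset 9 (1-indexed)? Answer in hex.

0x82

1-indexed offset 9 is 0-indexed offset 8.
U+7B583 → 4-byte form F1 BB 96 83 at offsets 0–3.
U+2B3C → 3-byte form E2 AC BC at offsets 4–6.
U+30B9 → 3-byte form E3 82 B9 at offsets 7–9.
Offset 8 falls in char 3's range; it's byte 2 of E3 82 B9 = 0x82.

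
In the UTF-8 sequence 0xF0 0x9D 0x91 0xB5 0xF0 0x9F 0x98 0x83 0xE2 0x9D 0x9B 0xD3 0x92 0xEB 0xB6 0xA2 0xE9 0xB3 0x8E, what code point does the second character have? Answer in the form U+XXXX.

Offset 0: leading byte 0xF0 = 11110000 → 4-byte char #1 = F0 9D 91 B5.
Offset 4: leading byte 0xF0 = 11110000 → 4-byte char #2 = F0 9F 98 83.
Leading byte 0xF0 = 11110000 matches 11110xxx → 4-byte sequence.
Byte 1: 0xF0 = 11110000, payload 000 (3 bits).
Byte 2: 0x9F = 10011111 (10xxxxxx ✓), payload 011111.
Byte 3: 0x98 = 10011000 (10xxxxxx ✓), payload 011000.
Byte 4: 0x83 = 10000011 (10xxxxxx ✓), payload 000011.
Concatenate: 000011111011000000011 = 0x1F603 (21 bits → U+1F603).

U+1F603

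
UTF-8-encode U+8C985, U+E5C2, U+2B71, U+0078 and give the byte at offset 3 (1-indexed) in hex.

1-indexed offset 3 is 0-indexed offset 2.
U+8C985 → 4-byte form F2 8C A6 85 at offsets 0–3.
Offset 2 falls in char 1's range; it's byte 3 of F2 8C A6 85 = 0xA6.

0xA6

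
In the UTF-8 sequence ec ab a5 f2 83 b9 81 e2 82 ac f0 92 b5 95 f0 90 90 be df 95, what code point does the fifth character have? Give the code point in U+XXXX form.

U+1043E

Offset 0: leading byte 0xEC = 11101100 → 3-byte char #1 = EC AB A5.
Offset 3: leading byte 0xF2 = 11110010 → 4-byte char #2 = F2 83 B9 81.
Offset 7: leading byte 0xE2 = 11100010 → 3-byte char #3 = E2 82 AC.
Offset 10: leading byte 0xF0 = 11110000 → 4-byte char #4 = F0 92 B5 95.
Offset 14: leading byte 0xF0 = 11110000 → 4-byte char #5 = F0 90 90 BE.
Leading byte 0xF0 = 11110000 matches 11110xxx → 4-byte sequence.
Byte 1: 0xF0 = 11110000, payload 000 (3 bits).
Byte 2: 0x90 = 10010000 (10xxxxxx ✓), payload 010000.
Byte 3: 0x90 = 10010000 (10xxxxxx ✓), payload 010000.
Byte 4: 0xBE = 10111110 (10xxxxxx ✓), payload 111110.
Concatenate: 000010000010000111110 = 0x1043E (21 bits → U+1043E).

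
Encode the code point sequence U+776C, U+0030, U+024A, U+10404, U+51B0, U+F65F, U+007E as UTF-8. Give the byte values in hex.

E7 9D AC 30 C9 8A F0 90 90 84 E5 86 B0 EF 99 9F 7E

U+776C: 3-byte form → E7 9D AC.
U+0030: 1-byte form → 30.
U+024A: 2-byte form → C9 8A.
U+10404: 4-byte form → F0 90 90 84.
U+51B0: 3-byte form → E5 86 B0.
U+F65F: 3-byte form → EF 99 9F.
U+007E: 1-byte form → 7E.
Concatenated (17 bytes): E7 9D AC 30 C9 8A F0 90 90 84 E5 86 B0 EF 99 9F 7E.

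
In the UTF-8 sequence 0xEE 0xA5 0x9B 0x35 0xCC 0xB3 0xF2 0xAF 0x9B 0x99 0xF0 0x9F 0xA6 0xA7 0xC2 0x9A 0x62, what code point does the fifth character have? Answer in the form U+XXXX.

U+1F9A7

Offset 0: leading byte 0xEE = 11101110 → 3-byte char #1 = EE A5 9B.
Offset 3: leading byte 0x35 = 00110101 → 1-byte char #2 = 35.
Offset 4: leading byte 0xCC = 11001100 → 2-byte char #3 = CC B3.
Offset 6: leading byte 0xF2 = 11110010 → 4-byte char #4 = F2 AF 9B 99.
Offset 10: leading byte 0xF0 = 11110000 → 4-byte char #5 = F0 9F A6 A7.
Leading byte 0xF0 = 11110000 matches 11110xxx → 4-byte sequence.
Byte 1: 0xF0 = 11110000, payload 000 (3 bits).
Byte 2: 0x9F = 10011111 (10xxxxxx ✓), payload 011111.
Byte 3: 0xA6 = 10100110 (10xxxxxx ✓), payload 100110.
Byte 4: 0xA7 = 10100111 (10xxxxxx ✓), payload 100111.
Concatenate: 000011111100110100111 = 0x1F9A7 (21 bits → U+1F9A7).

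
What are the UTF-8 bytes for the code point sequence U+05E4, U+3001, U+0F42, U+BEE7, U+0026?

D7 A4 E3 80 81 E0 BD 82 EB BB A7 26

U+05E4: 2-byte form → D7 A4.
U+3001: 3-byte form → E3 80 81.
U+0F42: 3-byte form → E0 BD 82.
U+BEE7: 3-byte form → EB BB A7.
U+0026: 1-byte form → 26.
Concatenated (12 bytes): D7 A4 E3 80 81 E0 BD 82 EB BB A7 26.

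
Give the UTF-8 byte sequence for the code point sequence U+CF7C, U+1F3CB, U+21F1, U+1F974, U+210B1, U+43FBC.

EC BD BC F0 9F 8F 8B E2 87 B1 F0 9F A5 B4 F0 A1 82 B1 F1 83 BE BC

U+CF7C: 3-byte form → EC BD BC.
U+1F3CB: 4-byte form → F0 9F 8F 8B.
U+21F1: 3-byte form → E2 87 B1.
U+1F974: 4-byte form → F0 9F A5 B4.
U+210B1: 4-byte form → F0 A1 82 B1.
U+43FBC: 4-byte form → F1 83 BE BC.
Concatenated (22 bytes): EC BD BC F0 9F 8F 8B E2 87 B1 F0 9F A5 B4 F0 A1 82 B1 F1 83 BE BC.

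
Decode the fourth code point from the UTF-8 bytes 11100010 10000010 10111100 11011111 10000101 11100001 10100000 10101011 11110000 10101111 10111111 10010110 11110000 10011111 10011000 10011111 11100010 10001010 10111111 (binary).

U+2FFD6

Offset 0: leading byte 0xE2 = 11100010 → 3-byte char #1 = E2 82 BC.
Offset 3: leading byte 0xDF = 11011111 → 2-byte char #2 = DF 85.
Offset 5: leading byte 0xE1 = 11100001 → 3-byte char #3 = E1 A0 AB.
Offset 8: leading byte 0xF0 = 11110000 → 4-byte char #4 = F0 AF BF 96.
Leading byte 0xF0 = 11110000 matches 11110xxx → 4-byte sequence.
Byte 1: 0xF0 = 11110000, payload 000 (3 bits).
Byte 2: 0xAF = 10101111 (10xxxxxx ✓), payload 101111.
Byte 3: 0xBF = 10111111 (10xxxxxx ✓), payload 111111.
Byte 4: 0x96 = 10010110 (10xxxxxx ✓), payload 010110.
Concatenate: 000101111111111010110 = 0x2FFD6 (21 bits → U+2FFD6).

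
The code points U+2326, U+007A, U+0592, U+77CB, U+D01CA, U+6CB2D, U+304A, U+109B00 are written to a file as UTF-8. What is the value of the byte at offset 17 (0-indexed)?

0xE3

U+2326 → 3-byte form E2 8C A6 at offsets 0–2.
U+007A → 1-byte form 7A at offsets 3–3.
U+0592 → 2-byte form D6 92 at offsets 4–5.
U+77CB → 3-byte form E7 9F 8B at offsets 6–8.
U+D01CA → 4-byte form F3 90 87 8A at offsets 9–12.
U+6CB2D → 4-byte form F1 AC AC AD at offsets 13–16.
U+304A → 3-byte form E3 81 8A at offsets 17–19.
Offset 17 falls in char 7's range; it's byte 1 of E3 81 8A = 0xE3.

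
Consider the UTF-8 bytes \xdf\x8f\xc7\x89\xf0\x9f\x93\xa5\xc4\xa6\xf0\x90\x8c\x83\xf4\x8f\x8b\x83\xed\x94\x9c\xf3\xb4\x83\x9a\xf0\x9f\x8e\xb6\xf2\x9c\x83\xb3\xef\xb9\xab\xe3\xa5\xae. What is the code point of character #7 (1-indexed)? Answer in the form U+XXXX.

Offset 0: leading byte 0xDF = 11011111 → 2-byte char #1 = DF 8F.
Offset 2: leading byte 0xC7 = 11000111 → 2-byte char #2 = C7 89.
Offset 4: leading byte 0xF0 = 11110000 → 4-byte char #3 = F0 9F 93 A5.
Offset 8: leading byte 0xC4 = 11000100 → 2-byte char #4 = C4 A6.
Offset 10: leading byte 0xF0 = 11110000 → 4-byte char #5 = F0 90 8C 83.
Offset 14: leading byte 0xF4 = 11110100 → 4-byte char #6 = F4 8F 8B 83.
Offset 18: leading byte 0xED = 11101101 → 3-byte char #7 = ED 94 9C.
Leading byte 0xED = 11101101 matches 1110xxxx → 3-byte sequence.
Byte 1: 0xED = 11101101, payload 1101 (4 bits).
Byte 2: 0x94 = 10010100 (10xxxxxx ✓), payload 010100.
Byte 3: 0x9C = 10011100 (10xxxxxx ✓), payload 011100.
Concatenate: 1101010100011100 = 0xD51C (16 bits → U+D51C).

U+D51C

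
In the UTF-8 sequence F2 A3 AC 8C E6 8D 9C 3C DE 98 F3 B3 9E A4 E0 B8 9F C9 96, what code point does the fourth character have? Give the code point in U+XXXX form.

Offset 0: leading byte 0xF2 = 11110010 → 4-byte char #1 = F2 A3 AC 8C.
Offset 4: leading byte 0xE6 = 11100110 → 3-byte char #2 = E6 8D 9C.
Offset 7: leading byte 0x3C = 00111100 → 1-byte char #3 = 3C.
Offset 8: leading byte 0xDE = 11011110 → 2-byte char #4 = DE 98.
Leading byte 0xDE = 11011110 matches 110xxxxx → 2-byte sequence.
Byte 1: 0xDE = 11011110, payload 11110 (5 bits).
Byte 2: 0x98 = 10011000 (10xxxxxx ✓), payload 011000.
Concatenate: 11110011000 = 0x798 (11 bits → U+0798).

U+0798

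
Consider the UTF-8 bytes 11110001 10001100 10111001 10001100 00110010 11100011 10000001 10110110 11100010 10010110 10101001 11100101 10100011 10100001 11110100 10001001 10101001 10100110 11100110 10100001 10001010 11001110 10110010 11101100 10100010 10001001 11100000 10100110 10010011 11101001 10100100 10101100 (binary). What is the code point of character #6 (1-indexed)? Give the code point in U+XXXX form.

Offset 0: leading byte 0xF1 = 11110001 → 4-byte char #1 = F1 8C B9 8C.
Offset 4: leading byte 0x32 = 00110010 → 1-byte char #2 = 32.
Offset 5: leading byte 0xE3 = 11100011 → 3-byte char #3 = E3 81 B6.
Offset 8: leading byte 0xE2 = 11100010 → 3-byte char #4 = E2 96 A9.
Offset 11: leading byte 0xE5 = 11100101 → 3-byte char #5 = E5 A3 A1.
Offset 14: leading byte 0xF4 = 11110100 → 4-byte char #6 = F4 89 A9 A6.
Leading byte 0xF4 = 11110100 matches 11110xxx → 4-byte sequence.
Byte 1: 0xF4 = 11110100, payload 100 (3 bits).
Byte 2: 0x89 = 10001001 (10xxxxxx ✓), payload 001001.
Byte 3: 0xA9 = 10101001 (10xxxxxx ✓), payload 101001.
Byte 4: 0xA6 = 10100110 (10xxxxxx ✓), payload 100110.
Concatenate: 100001001101001100110 = 0x109A66 (21 bits → U+109A66).

U+109A66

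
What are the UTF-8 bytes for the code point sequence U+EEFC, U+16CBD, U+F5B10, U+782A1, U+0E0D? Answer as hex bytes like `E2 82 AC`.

EE BB BC F0 96 B2 BD F3 B5 AC 90 F1 B8 8A A1 E0 B8 8D

U+EEFC: 3-byte form → EE BB BC.
U+16CBD: 4-byte form → F0 96 B2 BD.
U+F5B10: 4-byte form → F3 B5 AC 90.
U+782A1: 4-byte form → F1 B8 8A A1.
U+0E0D: 3-byte form → E0 B8 8D.
Concatenated (18 bytes): EE BB BC F0 96 B2 BD F3 B5 AC 90 F1 B8 8A A1 E0 B8 8D.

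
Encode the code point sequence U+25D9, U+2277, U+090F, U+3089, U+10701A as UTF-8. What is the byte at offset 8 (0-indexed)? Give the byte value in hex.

U+25D9 → 3-byte form E2 97 99 at offsets 0–2.
U+2277 → 3-byte form E2 89 B7 at offsets 3–5.
U+090F → 3-byte form E0 A4 8F at offsets 6–8.
Offset 8 falls in char 3's range; it's byte 3 of E0 A4 8F = 0x8F.

0x8F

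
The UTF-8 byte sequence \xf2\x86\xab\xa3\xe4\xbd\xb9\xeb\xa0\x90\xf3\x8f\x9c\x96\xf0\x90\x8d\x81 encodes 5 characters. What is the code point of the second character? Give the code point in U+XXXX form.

U+4F79

Offset 0: leading byte 0xF2 = 11110010 → 4-byte char #1 = F2 86 AB A3.
Offset 4: leading byte 0xE4 = 11100100 → 3-byte char #2 = E4 BD B9.
Leading byte 0xE4 = 11100100 matches 1110xxxx → 3-byte sequence.
Byte 1: 0xE4 = 11100100, payload 0100 (4 bits).
Byte 2: 0xBD = 10111101 (10xxxxxx ✓), payload 111101.
Byte 3: 0xB9 = 10111001 (10xxxxxx ✓), payload 111001.
Concatenate: 0100111101111001 = 0x4F79 (16 bits → U+4F79).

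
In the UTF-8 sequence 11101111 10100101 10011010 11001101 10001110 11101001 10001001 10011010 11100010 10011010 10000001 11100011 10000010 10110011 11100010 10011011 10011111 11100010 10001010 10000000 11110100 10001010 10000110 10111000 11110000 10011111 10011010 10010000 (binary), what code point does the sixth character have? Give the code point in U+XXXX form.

U+26DF

Offset 0: leading byte 0xEF = 11101111 → 3-byte char #1 = EF A5 9A.
Offset 3: leading byte 0xCD = 11001101 → 2-byte char #2 = CD 8E.
Offset 5: leading byte 0xE9 = 11101001 → 3-byte char #3 = E9 89 9A.
Offset 8: leading byte 0xE2 = 11100010 → 3-byte char #4 = E2 9A 81.
Offset 11: leading byte 0xE3 = 11100011 → 3-byte char #5 = E3 82 B3.
Offset 14: leading byte 0xE2 = 11100010 → 3-byte char #6 = E2 9B 9F.
Leading byte 0xE2 = 11100010 matches 1110xxxx → 3-byte sequence.
Byte 1: 0xE2 = 11100010, payload 0010 (4 bits).
Byte 2: 0x9B = 10011011 (10xxxxxx ✓), payload 011011.
Byte 3: 0x9F = 10011111 (10xxxxxx ✓), payload 011111.
Concatenate: 0010011011011111 = 0x26DF (16 bits → U+26DF).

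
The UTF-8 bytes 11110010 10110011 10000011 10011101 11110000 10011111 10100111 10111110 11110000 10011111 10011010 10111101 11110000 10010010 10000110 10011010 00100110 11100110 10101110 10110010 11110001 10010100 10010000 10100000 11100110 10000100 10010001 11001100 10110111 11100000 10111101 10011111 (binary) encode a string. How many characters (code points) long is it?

10

Byte at offset 0: 0xF2 = 11110010 → 4-byte char (#1). Advance 4.
Byte at offset 4: 0xF0 = 11110000 → 4-byte char (#2). Advance 4.
Byte at offset 8: 0xF0 = 11110000 → 4-byte char (#3). Advance 4.
Byte at offset 12: 0xF0 = 11110000 → 4-byte char (#4). Advance 4.
Byte at offset 16: 0x26 = 00100110 → 1-byte char (#5). Advance 1.
Byte at offset 17: 0xE6 = 11100110 → 3-byte char (#6). Advance 3.
Byte at offset 20: 0xF1 = 11110001 → 4-byte char (#7). Advance 4.
Byte at offset 24: 0xE6 = 11100110 → 3-byte char (#8). Advance 3.
Byte at offset 27: 0xCC = 11001100 → 2-byte char (#9). Advance 2.
Byte at offset 29: 0xE0 = 11100000 → 3-byte char (#10). Advance 3.
Reached end at offset 32 after 10 code points.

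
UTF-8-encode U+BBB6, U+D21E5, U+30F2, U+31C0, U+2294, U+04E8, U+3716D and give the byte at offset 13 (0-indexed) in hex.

U+BBB6 → 3-byte form EB AE B6 at offsets 0–2.
U+D21E5 → 4-byte form F3 92 87 A5 at offsets 3–6.
U+30F2 → 3-byte form E3 83 B2 at offsets 7–9.
U+31C0 → 3-byte form E3 87 80 at offsets 10–12.
U+2294 → 3-byte form E2 8A 94 at offsets 13–15.
Offset 13 falls in char 5's range; it's byte 1 of E2 8A 94 = 0xE2.

0xE2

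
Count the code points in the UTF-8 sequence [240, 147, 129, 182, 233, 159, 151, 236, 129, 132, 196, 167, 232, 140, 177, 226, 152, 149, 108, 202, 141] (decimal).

Byte at offset 0: 0xF0 = 11110000 → 4-byte char (#1). Advance 4.
Byte at offset 4: 0xE9 = 11101001 → 3-byte char (#2). Advance 3.
Byte at offset 7: 0xEC = 11101100 → 3-byte char (#3). Advance 3.
Byte at offset 10: 0xC4 = 11000100 → 2-byte char (#4). Advance 2.
Byte at offset 12: 0xE8 = 11101000 → 3-byte char (#5). Advance 3.
Byte at offset 15: 0xE2 = 11100010 → 3-byte char (#6). Advance 3.
Byte at offset 18: 0x6C = 01101100 → 1-byte char (#7). Advance 1.
Byte at offset 19: 0xCA = 11001010 → 2-byte char (#8). Advance 2.
Reached end at offset 21 after 8 code points.

8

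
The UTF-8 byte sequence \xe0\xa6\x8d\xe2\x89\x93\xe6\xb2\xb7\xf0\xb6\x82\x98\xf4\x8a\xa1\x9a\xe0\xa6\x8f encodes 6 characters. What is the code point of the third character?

U+6CB7

Offset 0: leading byte 0xE0 = 11100000 → 3-byte char #1 = E0 A6 8D.
Offset 3: leading byte 0xE2 = 11100010 → 3-byte char #2 = E2 89 93.
Offset 6: leading byte 0xE6 = 11100110 → 3-byte char #3 = E6 B2 B7.
Leading byte 0xE6 = 11100110 matches 1110xxxx → 3-byte sequence.
Byte 1: 0xE6 = 11100110, payload 0110 (4 bits).
Byte 2: 0xB2 = 10110010 (10xxxxxx ✓), payload 110010.
Byte 3: 0xB7 = 10110111 (10xxxxxx ✓), payload 110111.
Concatenate: 0110110010110111 = 0x6CB7 (16 bits → U+6CB7).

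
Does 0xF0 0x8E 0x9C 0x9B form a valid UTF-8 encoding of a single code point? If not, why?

invalid (overlong encoding)

Leading byte 0xF0 = 11110000 → 4-byte form.
Continuation bytes all match 10xxxxxx. Payload decodes to 0xE71B.
But 0xE71B < 0x10000, the minimum for a 4-byte sequence — this is an overlong encoding.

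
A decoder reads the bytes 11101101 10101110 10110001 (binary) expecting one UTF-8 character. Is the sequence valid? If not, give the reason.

Structurally a 3-byte sequence; payload = 0xDBB1.
But 0xDBB1 is in U+D800–U+DFFF, the surrogate range. Surrogates are not Unicode scalar values and are forbidden in UTF-8.

invalid (encodes a surrogate (U+D800–U+DFFF))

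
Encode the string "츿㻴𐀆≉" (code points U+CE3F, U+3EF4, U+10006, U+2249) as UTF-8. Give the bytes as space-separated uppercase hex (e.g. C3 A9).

EC B8 BF E3 BB B4 F0 90 80 86 E2 89 89

U+CE3F: 3-byte form → EC B8 BF.
U+3EF4: 3-byte form → E3 BB B4.
U+10006: 4-byte form → F0 90 80 86.
U+2249: 3-byte form → E2 89 89.
Concatenated (13 bytes): EC B8 BF E3 BB B4 F0 90 80 86 E2 89 89.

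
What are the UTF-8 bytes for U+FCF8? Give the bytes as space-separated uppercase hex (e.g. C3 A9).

U+FCF8 = 0xFCF8 = 64760 decimal. In range U+0800–U+FFFF → 3-byte form: 1110xxxx 10xxxxxx 10xxxxxx.
Binary (16 bits): 1111110011111000.
Split 4+6+6: 1111 | 110011 | 111000.
Byte 1: 11101111 = 0xEF.
Byte 2: 10110011 = 0xB3.
Byte 3: 10111000 = 0xB8.

EF B3 B8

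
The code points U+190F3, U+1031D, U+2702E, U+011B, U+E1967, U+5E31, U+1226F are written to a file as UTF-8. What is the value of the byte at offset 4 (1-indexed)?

1-indexed offset 4 is 0-indexed offset 3.
U+190F3 → 4-byte form F0 99 83 B3 at offsets 0–3.
Offset 3 falls in char 1's range; it's byte 4 of F0 99 83 B3 = 0xB3.

0xB3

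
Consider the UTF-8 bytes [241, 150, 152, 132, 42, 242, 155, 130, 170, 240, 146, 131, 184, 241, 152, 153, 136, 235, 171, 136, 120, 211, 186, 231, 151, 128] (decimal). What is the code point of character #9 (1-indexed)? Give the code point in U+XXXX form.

U+75C0

Offset 0: leading byte 0xF1 = 11110001 → 4-byte char #1 = F1 96 98 84.
Offset 4: leading byte 0x2A = 00101010 → 1-byte char #2 = 2A.
Offset 5: leading byte 0xF2 = 11110010 → 4-byte char #3 = F2 9B 82 AA.
Offset 9: leading byte 0xF0 = 11110000 → 4-byte char #4 = F0 92 83 B8.
Offset 13: leading byte 0xF1 = 11110001 → 4-byte char #5 = F1 98 99 88.
Offset 17: leading byte 0xEB = 11101011 → 3-byte char #6 = EB AB 88.
Offset 20: leading byte 0x78 = 01111000 → 1-byte char #7 = 78.
Offset 21: leading byte 0xD3 = 11010011 → 2-byte char #8 = D3 BA.
Offset 23: leading byte 0xE7 = 11100111 → 3-byte char #9 = E7 97 80.
Leading byte 0xE7 = 11100111 matches 1110xxxx → 3-byte sequence.
Byte 1: 0xE7 = 11100111, payload 0111 (4 bits).
Byte 2: 0x97 = 10010111 (10xxxxxx ✓), payload 010111.
Byte 3: 0x80 = 10000000 (10xxxxxx ✓), payload 000000.
Concatenate: 0111010111000000 = 0x75C0 (16 bits → U+75C0).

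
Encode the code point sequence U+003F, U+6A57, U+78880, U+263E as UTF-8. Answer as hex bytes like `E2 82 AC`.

U+003F: 1-byte form → 3F.
U+6A57: 3-byte form → E6 A9 97.
U+78880: 4-byte form → F1 B8 A2 80.
U+263E: 3-byte form → E2 98 BE.
Concatenated (11 bytes): 3F E6 A9 97 F1 B8 A2 80 E2 98 BE.

3F E6 A9 97 F1 B8 A2 80 E2 98 BE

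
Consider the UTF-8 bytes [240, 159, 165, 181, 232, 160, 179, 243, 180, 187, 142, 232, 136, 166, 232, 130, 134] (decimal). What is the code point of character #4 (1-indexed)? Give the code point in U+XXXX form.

U+8226

Offset 0: leading byte 0xF0 = 11110000 → 4-byte char #1 = F0 9F A5 B5.
Offset 4: leading byte 0xE8 = 11101000 → 3-byte char #2 = E8 A0 B3.
Offset 7: leading byte 0xF3 = 11110011 → 4-byte char #3 = F3 B4 BB 8E.
Offset 11: leading byte 0xE8 = 11101000 → 3-byte char #4 = E8 88 A6.
Leading byte 0xE8 = 11101000 matches 1110xxxx → 3-byte sequence.
Byte 1: 0xE8 = 11101000, payload 1000 (4 bits).
Byte 2: 0x88 = 10001000 (10xxxxxx ✓), payload 001000.
Byte 3: 0xA6 = 10100110 (10xxxxxx ✓), payload 100110.
Concatenate: 1000001000100110 = 0x8226 (16 bits → U+8226).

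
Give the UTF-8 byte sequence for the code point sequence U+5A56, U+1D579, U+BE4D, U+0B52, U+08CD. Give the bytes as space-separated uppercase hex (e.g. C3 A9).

E5 A9 96 F0 9D 95 B9 EB B9 8D E0 AD 92 E0 A3 8D

U+5A56: 3-byte form → E5 A9 96.
U+1D579: 4-byte form → F0 9D 95 B9.
U+BE4D: 3-byte form → EB B9 8D.
U+0B52: 3-byte form → E0 AD 92.
U+08CD: 3-byte form → E0 A3 8D.
Concatenated (16 bytes): E5 A9 96 F0 9D 95 B9 EB B9 8D E0 AD 92 E0 A3 8D.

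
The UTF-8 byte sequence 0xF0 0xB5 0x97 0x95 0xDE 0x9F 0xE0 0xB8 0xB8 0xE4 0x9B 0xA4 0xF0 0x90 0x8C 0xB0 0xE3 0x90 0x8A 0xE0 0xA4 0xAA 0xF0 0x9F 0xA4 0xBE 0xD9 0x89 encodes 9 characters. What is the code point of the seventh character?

U+092A

Offset 0: leading byte 0xF0 = 11110000 → 4-byte char #1 = F0 B5 97 95.
Offset 4: leading byte 0xDE = 11011110 → 2-byte char #2 = DE 9F.
Offset 6: leading byte 0xE0 = 11100000 → 3-byte char #3 = E0 B8 B8.
Offset 9: leading byte 0xE4 = 11100100 → 3-byte char #4 = E4 9B A4.
Offset 12: leading byte 0xF0 = 11110000 → 4-byte char #5 = F0 90 8C B0.
Offset 16: leading byte 0xE3 = 11100011 → 3-byte char #6 = E3 90 8A.
Offset 19: leading byte 0xE0 = 11100000 → 3-byte char #7 = E0 A4 AA.
Leading byte 0xE0 = 11100000 matches 1110xxxx → 3-byte sequence.
Byte 1: 0xE0 = 11100000, payload 0000 (4 bits).
Byte 2: 0xA4 = 10100100 (10xxxxxx ✓), payload 100100.
Byte 3: 0xAA = 10101010 (10xxxxxx ✓), payload 101010.
Concatenate: 0000100100101010 = 0x92A (16 bits → U+092A).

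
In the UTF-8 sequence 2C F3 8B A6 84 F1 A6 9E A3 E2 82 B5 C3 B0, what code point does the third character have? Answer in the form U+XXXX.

Offset 0: leading byte 0x2C = 00101100 → 1-byte char #1 = 2C.
Offset 1: leading byte 0xF3 = 11110011 → 4-byte char #2 = F3 8B A6 84.
Offset 5: leading byte 0xF1 = 11110001 → 4-byte char #3 = F1 A6 9E A3.
Leading byte 0xF1 = 11110001 matches 11110xxx → 4-byte sequence.
Byte 1: 0xF1 = 11110001, payload 001 (3 bits).
Byte 2: 0xA6 = 10100110 (10xxxxxx ✓), payload 100110.
Byte 3: 0x9E = 10011110 (10xxxxxx ✓), payload 011110.
Byte 4: 0xA3 = 10100011 (10xxxxxx ✓), payload 100011.
Concatenate: 001100110011110100011 = 0x667A3 (21 bits → U+667A3).

U+667A3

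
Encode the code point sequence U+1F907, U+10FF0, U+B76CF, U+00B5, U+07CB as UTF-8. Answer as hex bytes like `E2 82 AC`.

U+1F907: 4-byte form → F0 9F A4 87.
U+10FF0: 4-byte form → F0 90 BF B0.
U+B76CF: 4-byte form → F2 B7 9B 8F.
U+00B5: 2-byte form → C2 B5.
U+07CB: 2-byte form → DF 8B.
Concatenated (16 bytes): F0 9F A4 87 F0 90 BF B0 F2 B7 9B 8F C2 B5 DF 8B.

F0 9F A4 87 F0 90 BF B0 F2 B7 9B 8F C2 B5 DF 8B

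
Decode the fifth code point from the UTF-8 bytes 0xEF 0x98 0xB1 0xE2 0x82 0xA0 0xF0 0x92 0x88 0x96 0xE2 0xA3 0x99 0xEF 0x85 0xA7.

U+F167

Offset 0: leading byte 0xEF = 11101111 → 3-byte char #1 = EF 98 B1.
Offset 3: leading byte 0xE2 = 11100010 → 3-byte char #2 = E2 82 A0.
Offset 6: leading byte 0xF0 = 11110000 → 4-byte char #3 = F0 92 88 96.
Offset 10: leading byte 0xE2 = 11100010 → 3-byte char #4 = E2 A3 99.
Offset 13: leading byte 0xEF = 11101111 → 3-byte char #5 = EF 85 A7.
Leading byte 0xEF = 11101111 matches 1110xxxx → 3-byte sequence.
Byte 1: 0xEF = 11101111, payload 1111 (4 bits).
Byte 2: 0x85 = 10000101 (10xxxxxx ✓), payload 000101.
Byte 3: 0xA7 = 10100111 (10xxxxxx ✓), payload 100111.
Concatenate: 1111000101100111 = 0xF167 (16 bits → U+F167).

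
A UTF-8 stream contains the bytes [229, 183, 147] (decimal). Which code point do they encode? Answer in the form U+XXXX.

Leading byte 0xE5 = 11100101 matches 1110xxxx → 3-byte sequence.
Byte 1: 0xE5 = 11100101, payload 0101 (4 bits).
Byte 2: 0xB7 = 10110111 (10xxxxxx ✓), payload 110111.
Byte 3: 0x93 = 10010011 (10xxxxxx ✓), payload 010011.
Concatenate: 0101110111010011 = 0x5DD3 (16 bits → U+5DD3).

U+5DD3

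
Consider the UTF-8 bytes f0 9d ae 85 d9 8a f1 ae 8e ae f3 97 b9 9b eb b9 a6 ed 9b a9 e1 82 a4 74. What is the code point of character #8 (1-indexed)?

U+0074

Offset 0: leading byte 0xF0 = 11110000 → 4-byte char #1 = F0 9D AE 85.
Offset 4: leading byte 0xD9 = 11011001 → 2-byte char #2 = D9 8A.
Offset 6: leading byte 0xF1 = 11110001 → 4-byte char #3 = F1 AE 8E AE.
Offset 10: leading byte 0xF3 = 11110011 → 4-byte char #4 = F3 97 B9 9B.
Offset 14: leading byte 0xEB = 11101011 → 3-byte char #5 = EB B9 A6.
Offset 17: leading byte 0xED = 11101101 → 3-byte char #6 = ED 9B A9.
Offset 20: leading byte 0xE1 = 11100001 → 3-byte char #7 = E1 82 A4.
Offset 23: leading byte 0x74 = 01110100 → 1-byte char #8 = 74.
Leading byte 0x74 = 01110100 matches 0xxxxxxx → 1-byte sequence.
Byte 1: 0x74 = 01110100, payload 1110100 (7 bits).
Concatenate: 1110100 = 0x74 (7 bits → U+0074).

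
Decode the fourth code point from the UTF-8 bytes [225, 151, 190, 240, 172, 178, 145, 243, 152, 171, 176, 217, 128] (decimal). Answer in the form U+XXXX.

Offset 0: leading byte 0xE1 = 11100001 → 3-byte char #1 = E1 97 BE.
Offset 3: leading byte 0xF0 = 11110000 → 4-byte char #2 = F0 AC B2 91.
Offset 7: leading byte 0xF3 = 11110011 → 4-byte char #3 = F3 98 AB B0.
Offset 11: leading byte 0xD9 = 11011001 → 2-byte char #4 = D9 80.
Leading byte 0xD9 = 11011001 matches 110xxxxx → 2-byte sequence.
Byte 1: 0xD9 = 11011001, payload 11001 (5 bits).
Byte 2: 0x80 = 10000000 (10xxxxxx ✓), payload 000000.
Concatenate: 11001000000 = 0x640 (11 bits → U+0640).

U+0640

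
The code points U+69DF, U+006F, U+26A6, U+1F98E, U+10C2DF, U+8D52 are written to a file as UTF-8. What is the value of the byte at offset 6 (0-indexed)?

0xA6

U+69DF → 3-byte form E6 A7 9F at offsets 0–2.
U+006F → 1-byte form 6F at offsets 3–3.
U+26A6 → 3-byte form E2 9A A6 at offsets 4–6.
Offset 6 falls in char 3's range; it's byte 3 of E2 9A A6 = 0xA6.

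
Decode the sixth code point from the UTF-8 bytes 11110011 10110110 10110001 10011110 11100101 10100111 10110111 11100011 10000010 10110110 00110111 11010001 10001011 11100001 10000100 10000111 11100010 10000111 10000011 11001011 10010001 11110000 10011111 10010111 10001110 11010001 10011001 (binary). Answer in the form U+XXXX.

U+1107

Offset 0: leading byte 0xF3 = 11110011 → 4-byte char #1 = F3 B6 B1 9E.
Offset 4: leading byte 0xE5 = 11100101 → 3-byte char #2 = E5 A7 B7.
Offset 7: leading byte 0xE3 = 11100011 → 3-byte char #3 = E3 82 B6.
Offset 10: leading byte 0x37 = 00110111 → 1-byte char #4 = 37.
Offset 11: leading byte 0xD1 = 11010001 → 2-byte char #5 = D1 8B.
Offset 13: leading byte 0xE1 = 11100001 → 3-byte char #6 = E1 84 87.
Leading byte 0xE1 = 11100001 matches 1110xxxx → 3-byte sequence.
Byte 1: 0xE1 = 11100001, payload 0001 (4 bits).
Byte 2: 0x84 = 10000100 (10xxxxxx ✓), payload 000100.
Byte 3: 0x87 = 10000111 (10xxxxxx ✓), payload 000111.
Concatenate: 0001000100000111 = 0x1107 (16 bits → U+1107).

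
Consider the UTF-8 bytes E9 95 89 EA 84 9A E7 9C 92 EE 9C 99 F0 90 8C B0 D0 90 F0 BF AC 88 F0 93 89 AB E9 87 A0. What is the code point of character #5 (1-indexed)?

U+10330

Offset 0: leading byte 0xE9 = 11101001 → 3-byte char #1 = E9 95 89.
Offset 3: leading byte 0xEA = 11101010 → 3-byte char #2 = EA 84 9A.
Offset 6: leading byte 0xE7 = 11100111 → 3-byte char #3 = E7 9C 92.
Offset 9: leading byte 0xEE = 11101110 → 3-byte char #4 = EE 9C 99.
Offset 12: leading byte 0xF0 = 11110000 → 4-byte char #5 = F0 90 8C B0.
Leading byte 0xF0 = 11110000 matches 11110xxx → 4-byte sequence.
Byte 1: 0xF0 = 11110000, payload 000 (3 bits).
Byte 2: 0x90 = 10010000 (10xxxxxx ✓), payload 010000.
Byte 3: 0x8C = 10001100 (10xxxxxx ✓), payload 001100.
Byte 4: 0xB0 = 10110000 (10xxxxxx ✓), payload 110000.
Concatenate: 000010000001100110000 = 0x10330 (21 bits → U+10330).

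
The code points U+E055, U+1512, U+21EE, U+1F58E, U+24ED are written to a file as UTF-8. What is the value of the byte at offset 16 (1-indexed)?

1-indexed offset 16 is 0-indexed offset 15.
U+E055 → 3-byte form EE 81 95 at offsets 0–2.
U+1512 → 3-byte form E1 94 92 at offsets 3–5.
U+21EE → 3-byte form E2 87 AE at offsets 6–8.
U+1F58E → 4-byte form F0 9F 96 8E at offsets 9–12.
U+24ED → 3-byte form E2 93 AD at offsets 13–15.
Offset 15 falls in char 5's range; it's byte 3 of E2 93 AD = 0xAD.

0xAD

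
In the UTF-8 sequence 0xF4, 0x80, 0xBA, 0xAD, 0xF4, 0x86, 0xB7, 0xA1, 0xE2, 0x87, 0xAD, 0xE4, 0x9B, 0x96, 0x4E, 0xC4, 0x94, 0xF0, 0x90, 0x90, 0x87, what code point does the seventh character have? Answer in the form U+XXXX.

U+10407

Offset 0: leading byte 0xF4 = 11110100 → 4-byte char #1 = F4 80 BA AD.
Offset 4: leading byte 0xF4 = 11110100 → 4-byte char #2 = F4 86 B7 A1.
Offset 8: leading byte 0xE2 = 11100010 → 3-byte char #3 = E2 87 AD.
Offset 11: leading byte 0xE4 = 11100100 → 3-byte char #4 = E4 9B 96.
Offset 14: leading byte 0x4E = 01001110 → 1-byte char #5 = 4E.
Offset 15: leading byte 0xC4 = 11000100 → 2-byte char #6 = C4 94.
Offset 17: leading byte 0xF0 = 11110000 → 4-byte char #7 = F0 90 90 87.
Leading byte 0xF0 = 11110000 matches 11110xxx → 4-byte sequence.
Byte 1: 0xF0 = 11110000, payload 000 (3 bits).
Byte 2: 0x90 = 10010000 (10xxxxxx ✓), payload 010000.
Byte 3: 0x90 = 10010000 (10xxxxxx ✓), payload 010000.
Byte 4: 0x87 = 10000111 (10xxxxxx ✓), payload 000111.
Concatenate: 000010000010000000111 = 0x10407 (21 bits → U+10407).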